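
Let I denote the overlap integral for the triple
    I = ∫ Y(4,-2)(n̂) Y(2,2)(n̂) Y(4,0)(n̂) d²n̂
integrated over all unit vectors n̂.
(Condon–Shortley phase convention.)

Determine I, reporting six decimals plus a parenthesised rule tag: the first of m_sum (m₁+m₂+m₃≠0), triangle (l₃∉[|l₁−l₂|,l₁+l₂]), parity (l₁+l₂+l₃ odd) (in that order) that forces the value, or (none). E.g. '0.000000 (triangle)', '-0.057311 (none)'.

-0.190365 (none)

m-sum 0 ✓  L=10 even ✓  2≤4≤6 ✓
Π(2lᵢ+1) = 9×5×9 = 405
triangle coeff Δ(4,2,4) = 1/13860
Σ_t [0,2]: t=0:+1/192 t=1:−1/36 t=2:+1/192 = -5/288
(3j)²=20/693 [(4 2 4; 0 0 0)], sign=-1
Σ_t [2,2]: t=2:+1/192 = 1/192
(3j)²=3/77 [(4 2 4; -2 2 0)], sign=+1
⇒ 4πI² = 2700/5929
I = (-1)√(2700/5929/(4π)) = -0.19036462
No selection rule forces the value: the integral is nonzero (none).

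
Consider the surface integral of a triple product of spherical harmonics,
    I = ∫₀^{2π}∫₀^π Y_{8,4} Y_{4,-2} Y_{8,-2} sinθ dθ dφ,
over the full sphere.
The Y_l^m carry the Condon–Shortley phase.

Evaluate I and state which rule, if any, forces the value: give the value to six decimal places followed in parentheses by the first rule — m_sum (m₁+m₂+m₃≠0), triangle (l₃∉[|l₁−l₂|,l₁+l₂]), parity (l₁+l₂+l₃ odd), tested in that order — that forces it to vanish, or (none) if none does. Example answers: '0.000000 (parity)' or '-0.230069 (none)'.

Rules hold: Σm=0, L=20 even, 4≤8≤12.
N = 17·9·17 = 2601
Δ = 4!·12!·4!/21! = 1/185175900
Racah Σ t=0..4: t=0:+1/557383680 t=1:−1/21772800 t=2:+1/8294400 t=3:−1/21772800 t=4:+1/557383680 = 1/30965760
⇒ 3j(8 4 8; 0 0 0)² = 36/4199, sgn +1
Racah Σ t=0..2: t=0:+1/92897280 t=1:−1/78382080 t=2:+1/696729600 = -1/1791590400
⇒ 3j(8 4 8; 4 -2 -2)² = 11/151164, sgn -1
4πI² = N·(3j₀)²·(3jₘ)² = 99/61009
I = -1·√(0.00162271/4π) = -0.01136359
No selection rule forces the value: the integral is nonzero (none).

-0.011364 (none)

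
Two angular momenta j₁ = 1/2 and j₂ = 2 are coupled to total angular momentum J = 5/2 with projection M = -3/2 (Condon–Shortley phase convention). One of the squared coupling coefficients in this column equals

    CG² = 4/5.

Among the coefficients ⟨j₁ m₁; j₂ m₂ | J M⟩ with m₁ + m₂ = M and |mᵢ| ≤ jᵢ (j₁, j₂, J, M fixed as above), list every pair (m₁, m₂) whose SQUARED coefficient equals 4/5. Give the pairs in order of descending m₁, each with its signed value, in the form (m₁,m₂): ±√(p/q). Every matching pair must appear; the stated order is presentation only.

Admissible pairs with m₁+m₂ = M = -3/2: (-1/2,-1), (1/2,-2)
  (m₁,m₂)=(1/2,-2): CG² = 1/5, CG = +√(1/5)
  (m₁,m₂)=(-1/2,-1): CG² = 4/5, CG = +√(4/5)   ← matches the target
Pairs with CG² = 4/5: (-1/2,-1): +√(4/5)

(-1/2,-1): +√(4/5)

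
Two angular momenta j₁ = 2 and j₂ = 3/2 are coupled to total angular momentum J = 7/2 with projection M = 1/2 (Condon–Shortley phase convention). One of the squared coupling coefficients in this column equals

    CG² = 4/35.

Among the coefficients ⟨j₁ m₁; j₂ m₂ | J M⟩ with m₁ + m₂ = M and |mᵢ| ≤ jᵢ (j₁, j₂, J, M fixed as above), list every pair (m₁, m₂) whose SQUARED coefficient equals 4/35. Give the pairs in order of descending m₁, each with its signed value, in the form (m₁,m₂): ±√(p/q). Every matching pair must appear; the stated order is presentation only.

(-1,3/2): +√(4/35)

Admissible pairs with m₁+m₂ = M = 1/2: (-1,3/2), (0,1/2), (1,-1/2), (2,-3/2)
  (m₁,m₂)=(2,-3/2): CG² = 1/35, CG = +√(1/35)
  (m₁,m₂)=(1,-1/2): CG² = 12/35, CG = +√(12/35)
  (m₁,m₂)=(0,1/2): CG² = 18/35, CG = +√(18/35)
  (m₁,m₂)=(-1,3/2): CG² = 4/35, CG = +√(4/35)   ← matches the target
Pairs with CG² = 4/35: (-1,3/2): +√(4/35)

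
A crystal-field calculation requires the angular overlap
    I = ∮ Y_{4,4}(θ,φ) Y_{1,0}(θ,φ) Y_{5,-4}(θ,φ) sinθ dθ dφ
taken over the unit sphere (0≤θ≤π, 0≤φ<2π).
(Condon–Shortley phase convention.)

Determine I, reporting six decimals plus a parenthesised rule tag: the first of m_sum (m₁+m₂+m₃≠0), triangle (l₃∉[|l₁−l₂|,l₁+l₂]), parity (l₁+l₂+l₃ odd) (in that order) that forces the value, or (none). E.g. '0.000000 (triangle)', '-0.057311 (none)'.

Rules hold: Σm=0, L=10 even, 3≤5≤5.
N = 9·3·11 = 297
Δ = 0!·8!·2!/11! = 1/495
Racah Σ t=0..0: t=0:+1/576 = 1/576
⇒ 3j(4 1 5; 0 0 0)² = 5/99, sgn -1
Racah Σ t=0..0: t=0:+1/40320 = 1/40320
⇒ 3j(4 1 5; 4 0 -4)² = 1/55, sgn -1
4πI² = N·(3j₀)²·(3jₘ)² = 3/11
I = +1·√(0.272727/4π) = 0.14731920
No selection rule forces the value: the integral is nonzero (none).

0.147319 (none)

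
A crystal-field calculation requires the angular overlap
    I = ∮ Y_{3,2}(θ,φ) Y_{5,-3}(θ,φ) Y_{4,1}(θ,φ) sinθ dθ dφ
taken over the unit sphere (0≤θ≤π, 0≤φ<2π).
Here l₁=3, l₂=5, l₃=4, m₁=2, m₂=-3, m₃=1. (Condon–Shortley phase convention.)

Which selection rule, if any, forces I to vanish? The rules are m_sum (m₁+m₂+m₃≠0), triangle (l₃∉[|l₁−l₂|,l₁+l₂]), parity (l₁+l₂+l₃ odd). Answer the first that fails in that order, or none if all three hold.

m₁+m₂+m₃ = 2 − 3 + 1 = 0  ✓
triangle: |3−5|=2 ≤ l₃=4 ≤ 3+5=8  ✓
parity: l₁+l₂+l₃ = 12 is even  ✓

none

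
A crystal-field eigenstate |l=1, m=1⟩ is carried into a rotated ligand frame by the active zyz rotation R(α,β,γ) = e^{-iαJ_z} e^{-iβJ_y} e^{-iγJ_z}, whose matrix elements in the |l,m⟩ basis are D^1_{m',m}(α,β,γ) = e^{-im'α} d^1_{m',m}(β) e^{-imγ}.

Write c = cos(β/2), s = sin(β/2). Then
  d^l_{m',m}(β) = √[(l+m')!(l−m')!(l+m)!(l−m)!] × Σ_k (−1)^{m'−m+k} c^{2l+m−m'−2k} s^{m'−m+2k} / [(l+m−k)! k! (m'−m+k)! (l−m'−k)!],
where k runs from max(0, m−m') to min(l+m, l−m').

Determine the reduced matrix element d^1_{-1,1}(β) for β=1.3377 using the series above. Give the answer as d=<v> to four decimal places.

d^1_{-1,1}(β=1.3377) via the finite sum:
Half-angle: c=0.784535, s=0.620084. N=√(1·2·2·1)=2.000000
k∈{2} keeps every argument non-negative
  k=2: (−1)^0·2.0000/(2)·0.7845^0·0.6201^2 = +0.384504
d^1_{-1,1}(1.3377) = +0.384504

d=0.3845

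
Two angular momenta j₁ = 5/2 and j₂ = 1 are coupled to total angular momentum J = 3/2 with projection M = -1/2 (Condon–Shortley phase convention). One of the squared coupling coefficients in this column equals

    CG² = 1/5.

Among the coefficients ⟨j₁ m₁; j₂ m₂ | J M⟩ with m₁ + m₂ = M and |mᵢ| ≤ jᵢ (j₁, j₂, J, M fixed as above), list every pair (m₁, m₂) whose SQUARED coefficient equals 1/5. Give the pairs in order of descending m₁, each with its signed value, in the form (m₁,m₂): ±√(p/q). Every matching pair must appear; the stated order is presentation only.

Admissible pairs with m₁+m₂ = M = -1/2: (-3/2,1), (-1/2,0), (1/2,-1)
  (m₁,m₂)=(1/2,-1): CG² = 1/5, CG = +√(1/5)   ← matches the target
  (m₁,m₂)=(-1/2,0): CG² = 2/5, CG = −√(2/5)
  (m₁,m₂)=(-3/2,1): CG² = 2/5, CG = +√(2/5)
Pairs with CG² = 1/5: (1/2,-1): +√(1/5)

(1/2,-1): +√(1/5)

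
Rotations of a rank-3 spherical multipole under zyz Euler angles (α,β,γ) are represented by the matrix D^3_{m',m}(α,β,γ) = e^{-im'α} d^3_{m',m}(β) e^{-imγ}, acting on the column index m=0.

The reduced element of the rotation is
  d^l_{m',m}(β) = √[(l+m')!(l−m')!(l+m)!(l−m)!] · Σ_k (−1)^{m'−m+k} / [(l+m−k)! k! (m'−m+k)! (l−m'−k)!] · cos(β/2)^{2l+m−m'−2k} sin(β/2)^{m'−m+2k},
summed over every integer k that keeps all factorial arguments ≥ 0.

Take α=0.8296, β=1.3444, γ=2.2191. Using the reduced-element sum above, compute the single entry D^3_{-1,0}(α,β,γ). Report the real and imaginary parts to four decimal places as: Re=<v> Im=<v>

Re=-0.2131 Im=-0.2328

Split into d^3_{-1,0}(β=1.3444) × two z-phases.
c=cos(1.344400/2)=0.782454, s=sin(1.344400/2)=0.622709; N=√[2·24·6·6]=41.569219
Admissible k: 1..3 (factorial args all ≥0)
  k=1: (−1)^0·41.5692/(12)·0.7825^5·0.6227^1 = +0.632657
  k=2: (−1)^1·41.5692/(4)·0.7825^3·0.6227^3 = -1.202106
  k=3: (−1)^2·41.5692/(12)·0.7825^1·0.6227^5 = +0.253790
d^3_{-1,0}(1.3444) = +0.632657 -1.202106 +0.253790 = -0.315659
Attach z-rotation phases: D = e^{-i(-1)(0.8296)}·(-0.315659)·e^{-i(0)(2.2191)} = -0.213124-0.232849i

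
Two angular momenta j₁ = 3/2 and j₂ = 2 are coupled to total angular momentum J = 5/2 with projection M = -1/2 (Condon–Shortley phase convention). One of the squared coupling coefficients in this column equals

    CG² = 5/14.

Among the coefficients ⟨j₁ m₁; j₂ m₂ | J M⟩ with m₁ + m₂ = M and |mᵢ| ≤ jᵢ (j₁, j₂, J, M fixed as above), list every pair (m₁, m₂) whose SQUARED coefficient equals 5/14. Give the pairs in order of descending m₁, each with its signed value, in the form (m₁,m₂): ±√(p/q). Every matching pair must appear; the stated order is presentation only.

(1/2,-1): +√(5/14)

Admissible pairs with m₁+m₂ = M = -1/2: (-3/2,1), (-1/2,0), (1/2,-1), (3/2,-2)
  (m₁,m₂)=(3/2,-2): CG² = 6/35, CG = +√(6/35)
  (m₁,m₂)=(1/2,-1): CG² = 5/14, CG = +√(5/14)   ← matches the target
  (m₁,m₂)=(-1/2,0): CG² = 3/35, CG = −√(3/35)
  (m₁,m₂)=(-3/2,1): CG² = 27/70, CG = −√(27/70)
Pairs with CG² = 5/14: (1/2,-1): +√(5/14)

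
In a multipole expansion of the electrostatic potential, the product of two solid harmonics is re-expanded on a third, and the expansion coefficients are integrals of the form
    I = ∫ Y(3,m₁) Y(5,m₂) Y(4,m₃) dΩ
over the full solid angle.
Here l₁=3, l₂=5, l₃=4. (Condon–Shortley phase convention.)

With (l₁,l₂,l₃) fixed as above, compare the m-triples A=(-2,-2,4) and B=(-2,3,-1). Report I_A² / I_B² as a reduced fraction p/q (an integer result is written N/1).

28/3

Shared (l₁,l₂,l₃)=(3,5,4): N and (l;000)² cancel in I_A²/I_B².
A: Δ = 4!·2!·6!/13! = 1/180180; Racah Σ t=3..3: t=3:−1/8640 = -1/8640; ⇒ 3j(3 5 4; -2 -2 4)² = 14/1287, sgn -1
B: Δ = 4!·2!·6!/13! = 1/180180; Racah Σ t=3..4: t=3:−1/1440 t=4:+1/1152 = 1/5760; ⇒ 3j(3 5 4; -2 3 -1)² = 1/858, sgn -1
I_A²/I_B² = (14/1287)/(1/858) = 28/3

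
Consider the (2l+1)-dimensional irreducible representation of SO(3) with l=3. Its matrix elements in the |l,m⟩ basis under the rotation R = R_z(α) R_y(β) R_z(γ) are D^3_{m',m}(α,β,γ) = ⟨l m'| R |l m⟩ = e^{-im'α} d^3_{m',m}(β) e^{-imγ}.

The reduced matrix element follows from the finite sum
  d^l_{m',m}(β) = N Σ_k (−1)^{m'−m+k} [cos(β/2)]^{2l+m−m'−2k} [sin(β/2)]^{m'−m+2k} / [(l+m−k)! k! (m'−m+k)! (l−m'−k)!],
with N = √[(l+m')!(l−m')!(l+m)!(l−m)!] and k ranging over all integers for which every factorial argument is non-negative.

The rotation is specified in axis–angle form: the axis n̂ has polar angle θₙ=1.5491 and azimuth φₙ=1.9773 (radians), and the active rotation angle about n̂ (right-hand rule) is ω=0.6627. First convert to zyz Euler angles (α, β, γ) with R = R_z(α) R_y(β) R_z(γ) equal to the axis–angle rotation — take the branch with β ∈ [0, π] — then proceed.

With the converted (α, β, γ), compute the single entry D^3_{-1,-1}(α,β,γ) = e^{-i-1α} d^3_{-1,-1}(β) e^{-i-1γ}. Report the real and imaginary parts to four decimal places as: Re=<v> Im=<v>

Axis–angle → zyz. n̂ = (sinθₙcosφₙ, sinθₙsinφₙ, cosθₙ) = (-0.395307, +0.918293, +0.021695), ω = 0.6627.
R = I cosω + sinω [n̂]ₓ + (1−cosω) n̂n̂ᵀ gives
  R = [+0.821411, -0.090184, +0.563162; -0.063489, +0.966824, +0.247429; -0.566793, -0.238995, +0.788434]
β = atan2(√(R₁₃²+R₂₃²), R₃₃) = 0.662538; α = atan2(R₂₃, R₁₃) mod 2π = 0.413967; γ = atan2(R₃₂, −R₃₁) mod 2π = 5.884145
First d^3_{-1,-1}(β=0.6625), then the phase factors e^{-i(-1)α} and e^{-i(-1)γ}:
c=cos(0.662538/2)=0.945630, s=sin(0.662538/2)=0.325243; N=√[2·24·2·24]=48.000000
k∈{0,1,2} keeps every argument non-negative
  k=0: (−1)^0·48.0000/(48)·0.9456^6·0.3252^0 = +0.715037
  k=1: (−1)^1·48.0000/(6)·0.9456^4·0.3252^2 = -0.676694
  k=2: (−1)^2·48.0000/(8)·0.9456^2·0.3252^4 = +0.060038
d^3_{-1,-1}(0.6625) = +0.715037 -0.676694 +0.060038 = +0.098381
D = (+0.915532+0.402245i)·(+0.098381)·(+0.921434-0.388534i) = +0.098370+0.001468i

Re=0.0984 Im=0.0015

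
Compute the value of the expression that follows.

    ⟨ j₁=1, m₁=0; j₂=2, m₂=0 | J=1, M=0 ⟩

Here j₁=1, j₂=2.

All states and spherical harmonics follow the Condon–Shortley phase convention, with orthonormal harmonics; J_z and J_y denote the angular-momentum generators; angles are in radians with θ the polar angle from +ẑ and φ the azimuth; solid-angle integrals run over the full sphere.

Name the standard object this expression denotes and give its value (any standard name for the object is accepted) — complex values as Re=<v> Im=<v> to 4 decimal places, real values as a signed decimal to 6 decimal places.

This is a Clebsch–Gordan (vector-coupling) coefficient.
j₁+j₂−J=2  J+j₁−j₂=0  J−j₁+j₂=2  j₁+j₂+J+1=5
(j₁±m₁, j₂±m₂, J±M) = (1,1,2,2,1,1)
P² = 2/5
sum k=1..1:
  [1] −1/1 = -1
S = -1
C² = P²·S² = 2/5 ; C = -0.632456

Clebsch–Gordan coefficient, −√(2/5) ≈ -0.632456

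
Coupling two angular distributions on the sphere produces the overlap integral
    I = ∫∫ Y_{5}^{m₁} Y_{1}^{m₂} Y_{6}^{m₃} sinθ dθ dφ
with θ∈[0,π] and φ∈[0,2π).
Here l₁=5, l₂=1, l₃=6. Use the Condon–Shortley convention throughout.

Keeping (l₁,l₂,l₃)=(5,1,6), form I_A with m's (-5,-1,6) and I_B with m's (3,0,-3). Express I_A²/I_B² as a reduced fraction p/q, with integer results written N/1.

l's match ⇒ only the (l;m) 3-j factors differ between A and B.
A: triangle coeff Δ(5,1,6) = 1/858; Σ_t [0,0]: t=0:+1/7257600 = 1/7257600; (3j)²=1/13 [(5 1 6; -5 -1 6)], sign=+1
B: triangle coeff Δ(5,1,6) = 1/858; Σ_t [0,0]: t=0:+1/80640 = 1/80640; (3j)²=9/286 [(5 1 6; 3 0 -3)], sign=-1
I_A²/I_B² = (1/13)/(9/286) = 22/9

22/9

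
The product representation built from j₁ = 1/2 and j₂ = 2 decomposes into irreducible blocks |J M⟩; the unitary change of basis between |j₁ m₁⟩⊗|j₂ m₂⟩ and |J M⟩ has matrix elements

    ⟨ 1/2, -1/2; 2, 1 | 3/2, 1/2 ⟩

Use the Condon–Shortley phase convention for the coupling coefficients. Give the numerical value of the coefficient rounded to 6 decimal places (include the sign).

−√(3/5) = -0.774597

j₁+j₂−J=1  J+j₁−j₂=0  J−j₁+j₂=3  j₁+j₂+J+1=5
(j₁±m₁, j₂±m₂, J±M) = (0,1,3,1,2,1)
P² = 12/5
sum k=1..1:
  [1] −1/2 = -1/2
S = -1/2
C² = P²·S² = 3/5 ; C = -0.774597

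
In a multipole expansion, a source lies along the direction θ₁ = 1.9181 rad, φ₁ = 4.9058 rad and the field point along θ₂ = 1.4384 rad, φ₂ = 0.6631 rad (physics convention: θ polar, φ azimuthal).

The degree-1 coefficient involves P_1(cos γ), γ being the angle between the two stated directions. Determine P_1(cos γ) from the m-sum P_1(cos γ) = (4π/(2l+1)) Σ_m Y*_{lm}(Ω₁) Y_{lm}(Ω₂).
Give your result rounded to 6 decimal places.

-0.466792

Term-by-term m-sum for l=1 (normalisation 4π/3 = 4.188790):
  term(m=-1) = -0.05036 - 0.09921j   from Y*(Ω₁)=0.06244 - 0.31881j, Y(Ω₂)=0.26990 - 0.21081j
  term(m=+0) = -0.01073 + 0.00000j   from Y*(Ω₁)=-0.16630 + 0.00000j, Y(Ω₂)=0.06450 + 0.00000j
  term(m=+1) = -0.05036 + 0.09921j   from Y*(Ω₁)=-0.06244 - 0.31881j, Y(Ω₂)=-0.26990 - 0.21081j
Σ over m = -0.11144 + 0.00000j; ×(4π/3) → -0.46679 + 0.00000j. Real part: -0.466792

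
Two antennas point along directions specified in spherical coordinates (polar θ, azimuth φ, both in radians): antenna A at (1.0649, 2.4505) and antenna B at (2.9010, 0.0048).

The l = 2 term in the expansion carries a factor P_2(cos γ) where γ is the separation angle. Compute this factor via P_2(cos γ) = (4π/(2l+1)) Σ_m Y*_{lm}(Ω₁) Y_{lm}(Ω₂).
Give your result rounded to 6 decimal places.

0.096487

Expand P_2 via completeness: Σ_{m} conj(Y_{2,m}) at Ω₁ times Y_{2,m} at Ω₂ —
  term(m=-2) = (0.001154, -0.006379)   from Y*(Ω₁)=(0.055417, -0.290324), Y(Ω₂)=(0.021930, -0.000211)
  term(m=-1) = (0.044933, -0.037532)   from Y*(Ω₁)=(-0.252337, 0.208727), Y(Ω₂)=(-0.178777, 0.000858)
  term(m=+0) = (-0.053784, -0.000000)   from Y*(Ω₁)=(-0.093202, -0.000000), Y(Ω₂)=(0.577063, 0.000000)
  term(m=+1) = (0.044933, 0.037532)   from Y*(Ω₁)=(0.252337, 0.208727), Y(Ω₂)=(0.178777, 0.000858)
  term(m=+2) = (0.001154, 0.006379)   from Y*(Ω₁)=(0.055417, 0.290324), Y(Ω₂)=(0.021930, 0.000211)
Σ over m = (0.038391, -0.000000); ×(4π/5) → (0.096487, -0.000000). Real part: 0.096487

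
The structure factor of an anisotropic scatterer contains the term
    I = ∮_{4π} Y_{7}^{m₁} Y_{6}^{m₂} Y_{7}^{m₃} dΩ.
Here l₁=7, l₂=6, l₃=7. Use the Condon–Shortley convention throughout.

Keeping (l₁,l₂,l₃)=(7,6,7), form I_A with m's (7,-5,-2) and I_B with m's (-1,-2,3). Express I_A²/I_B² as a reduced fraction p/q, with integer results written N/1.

Same 7,6,7: normalisation and zero-m 3j drop out of the ratio.
A: Δ: 6! 8! 6! / 21! → 1/2444321880; sum: t=0:+1/3483648000 = 1/3483648000; 3j²(7 6 7; 7 -5 -2) = Δ·Π!·Σ² = 33/6460  (sign -1)
B: Δ: 6! 8! 6! / 21! → 1/2444321880; sum: t=0:+1/1393459200 t=1:−1/21772800 t=2:+1/3317760 t=3:−1/3110400 t=4:+1/19906560 = -1/66355200; 3j²(7 6 7; -1 -2 3) = Δ·Π!·Σ² = 21/92378  (sign -1)
I_A²/I_B² = (33/6460)/(21/92378) = 1573/70

1573/70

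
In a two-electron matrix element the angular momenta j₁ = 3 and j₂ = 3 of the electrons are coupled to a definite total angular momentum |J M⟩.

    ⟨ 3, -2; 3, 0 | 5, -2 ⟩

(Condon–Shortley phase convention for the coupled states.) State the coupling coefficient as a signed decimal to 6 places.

triangle: 1!×5!×5!/12! = 14400/479001600
(j±m)!: 1!×5!×3!×3!×3!×7! = 130636800
prefactor² = (2J+1)×Δ×N² = 43200
  k=0: +1/(0!×1!×5!×3!×0!×2!) = 1/1440
  k=1: −1/(1!×0!×4!×2!×1!×3!) = -1/288
Σ = -1/360  ⇒  CG² = 43200×(-1/360)² = 1/3
CG = −√(1/3) = -0.577350

−√(1/3) ≈ -0.577350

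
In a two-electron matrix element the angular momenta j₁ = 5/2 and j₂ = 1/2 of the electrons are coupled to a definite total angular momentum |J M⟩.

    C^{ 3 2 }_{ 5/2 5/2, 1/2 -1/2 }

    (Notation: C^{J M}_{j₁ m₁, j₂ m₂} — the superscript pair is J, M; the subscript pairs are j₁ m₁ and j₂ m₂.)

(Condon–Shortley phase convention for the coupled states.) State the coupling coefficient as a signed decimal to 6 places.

√[7·0!5!1!/7! · 5!0!0!1!5!1!] = √(2400)
  +(−1)^0/∏(0,0,0,0,5,1)! = 1/120  (running 1/120)
⟨..|..⟩ = √(2400)·(1/120) = +0.408248

+√(1/6) = +0.408248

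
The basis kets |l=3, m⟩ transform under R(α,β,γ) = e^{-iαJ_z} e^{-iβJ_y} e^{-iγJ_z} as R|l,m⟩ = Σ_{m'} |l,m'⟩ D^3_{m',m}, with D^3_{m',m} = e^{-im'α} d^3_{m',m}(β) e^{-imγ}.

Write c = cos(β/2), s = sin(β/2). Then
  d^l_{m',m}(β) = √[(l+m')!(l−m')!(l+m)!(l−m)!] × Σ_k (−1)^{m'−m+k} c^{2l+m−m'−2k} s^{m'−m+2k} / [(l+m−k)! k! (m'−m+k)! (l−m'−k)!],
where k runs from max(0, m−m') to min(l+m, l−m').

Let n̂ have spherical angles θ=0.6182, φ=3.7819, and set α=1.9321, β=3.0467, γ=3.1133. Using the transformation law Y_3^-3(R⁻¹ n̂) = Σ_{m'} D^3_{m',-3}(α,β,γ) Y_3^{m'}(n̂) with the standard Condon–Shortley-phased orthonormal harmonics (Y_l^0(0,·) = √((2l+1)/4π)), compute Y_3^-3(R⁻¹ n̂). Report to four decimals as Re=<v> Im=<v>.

Need the full column D^3_{m',-3} for m'=−3..3 at α=1.9321, β=3.0467, γ=3.1133.
cos(β/2)=0.047429, sin(β/2)=0.998875
d^3_{-3,-3}: single k=0 term ⇒ +0.000000;  D = -0.000000+0.000000i
d^3_{-2,-3}: single k=0 term ⇒ -0.000001;  D = -0.000000-0.000000i
d^3_{-1,-3}: single k=0 term ⇒ +0.000020;  D = +0.000005-0.000019i
d^3_{0,-3}: single k=0 term ⇒ -0.000476;  D = +0.000474-0.000040i
d^3_{1,-3}: single k=0 term ⇒ +0.008673;  D = +0.003743+0.007824i
d^3_{2,-3}: single k=0 term ⇒ -0.115523;  D = -0.079863+0.083472i
d^3_{3,-3}: single k=0 term ⇒ +0.993267;  D = -0.914081-0.388632i
Y_3^{m'}(θ=0.6182,φ=3.7819) and Σ D·Y over m':
  (-0.0000+0.0000i)·(+0.0279+0.0763i)  (-0.0000-0.0000i)·(+0.0800-0.2681i)  (+0.0000-0.0000i)·(-0.3485+0.2597i)  (+0.0005-0.0000i)·(+0.0975+0.0000i)  (+0.0037+0.0078i)·(+0.3485+0.2597i)  (-0.0799+0.0835i)·(+0.0800+0.2681i)  (-0.9141-0.3886i)·(-0.0279+0.0763i)
Y_3^-3(R⁻¹ n̂) = +0.025673-0.069937i

Re=0.0257 Im=-0.0699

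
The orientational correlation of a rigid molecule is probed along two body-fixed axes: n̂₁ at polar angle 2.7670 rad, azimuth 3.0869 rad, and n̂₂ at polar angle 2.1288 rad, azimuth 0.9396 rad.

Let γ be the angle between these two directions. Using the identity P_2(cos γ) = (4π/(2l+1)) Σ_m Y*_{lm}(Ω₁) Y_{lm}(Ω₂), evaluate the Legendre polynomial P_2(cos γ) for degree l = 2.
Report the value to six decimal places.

Term-by-term m-sum for l=2 (normalisation 4π/5 = 2.513274):
  [-2]  conj(Y_{2,-2})(Ω₁) = 0.05140 - 0.00565j ; Y_{2,-2}(Ω₂) = -0.08438 - 0.26486j ; Δ = -0.00583 - 0.01314j
  [-1]  conj(Y_{2,-1})(Ω₁) = 0.26268 - 0.01438j ; Y_{2,-1}(Ω₂) = -0.20477 + 0.28015j ; Δ = -0.04976 + 0.07653j
  [+0]  conj(Y_{2,0})(Ω₁) = 0.50411 + 0.00000j ; Y_{2,0}(Ω₂) = -0.05012 + 0.00000j ; Δ = -0.02527 + 0.00000j
  [+1]  conj(Y_{2,1})(Ω₁) = -0.26268 - 0.01438j ; Y_{2,1}(Ω₂) = 0.20477 + 0.28015j ; Δ = -0.04976 - 0.07653j
  [+2]  conj(Y_{2,2})(Ω₁) = 0.05140 + 0.00565j ; Y_{2,2}(Ω₂) = -0.08438 + 0.26486j ; Δ = -0.00583 + 0.01314j
Total Σ_m = -0.13645 - 0.00000j. Multiply by 2.513274: -0.34294 - 0.00000j. P_2(cos γ) = -0.342941

-0.342941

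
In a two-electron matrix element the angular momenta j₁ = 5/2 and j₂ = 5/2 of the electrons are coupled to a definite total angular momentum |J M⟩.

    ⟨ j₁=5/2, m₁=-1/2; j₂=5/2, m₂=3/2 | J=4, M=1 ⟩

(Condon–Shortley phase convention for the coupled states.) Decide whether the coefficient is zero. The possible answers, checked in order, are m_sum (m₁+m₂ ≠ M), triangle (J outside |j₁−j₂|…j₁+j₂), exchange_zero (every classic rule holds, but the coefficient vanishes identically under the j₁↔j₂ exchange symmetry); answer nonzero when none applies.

nonzero

m-sum: m₁+m₂ = -1/2+3/2 = 1, M = 1  ✓
triangle: |j₁−j₂| = 0 ≤ J = 4 ≤ j₁+j₂ = 5  ✓
exchange: j₁≠j₂ or m₁≠m₂ — the exchange symmetry imposes no constraint here
value check: CG = −√(5/14) = -0.597614 ≠ 0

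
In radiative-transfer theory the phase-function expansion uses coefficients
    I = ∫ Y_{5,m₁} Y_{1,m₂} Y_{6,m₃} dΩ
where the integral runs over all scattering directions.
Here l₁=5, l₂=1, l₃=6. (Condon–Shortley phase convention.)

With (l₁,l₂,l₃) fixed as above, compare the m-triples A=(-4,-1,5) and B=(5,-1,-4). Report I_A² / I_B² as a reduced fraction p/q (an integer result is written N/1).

Shared (l₁,l₂,l₃)=(5,1,6): N and (l;000)² cancel in I_A²/I_B².
A: Δ = 0!·10!·2!/13! = 1/858; Racah Σ t=0..0: t=0:+1/725760 = 1/725760; ⇒ 3j(5 1 6; -4 -1 5)² = 5/78, sgn -1
B: Δ = 0!·10!·2!/13! = 1/858; Racah Σ t=0..0: t=0:+1/7257600 = 1/7257600; ⇒ 3j(5 1 6; 5 -1 -4)² = 1/858, sgn +1
I_A²/I_B² = (5/78)/(1/858) = 55/1

55/1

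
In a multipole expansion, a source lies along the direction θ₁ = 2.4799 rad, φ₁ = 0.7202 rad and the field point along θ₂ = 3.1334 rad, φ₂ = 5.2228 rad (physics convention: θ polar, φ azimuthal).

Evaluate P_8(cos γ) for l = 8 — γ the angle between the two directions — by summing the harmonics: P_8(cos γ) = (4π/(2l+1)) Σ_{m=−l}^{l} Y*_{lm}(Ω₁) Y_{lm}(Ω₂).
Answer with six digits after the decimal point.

0.042685

Addition theorem: P_8(cos γ) = (4π/17) Σ_m Y*_{lm}(Ω₁) Y_{lm}(Ω₂), m = −8…8:
  m=-8: (0.009081, -0.005218) × (-0.000000, 0.000000) = (-0.000000, 0.000000)  (running Σ = (-0.000000, 0.000000))
  m=-7: (-0.017380, 0.050905) × (-0.000000, -0.000000) = (0.000000, -0.000000)  (running Σ = (0.000000, -0.000000))
  m=-6: (-0.064394, -0.156128) × (0.000000, 0.000000) = (-0.000000, -0.000000)  (running Σ = (-0.000000, -0.000000))
  m=-5: (0.319148, 0.157886) × (-0.000000, 0.000000) = (-0.000000, 0.000000)  (running Σ = (-0.000000, 0.000000))
  m=-4: (-0.465916, 0.124339) × (-0.000000, -0.000000) = (0.000000, 0.000000)  (running Σ = (0.000000, 0.000000))
  m=-3: (0.171307, -0.255960) × (0.000008, 0.000000) = (0.000001, -0.000002)  (running Σ = (0.000001, -0.000002))
  m=-2: (-0.021807, -0.166287) × (-0.000362, 0.000590) = (0.000106, 0.000047)  (running Σ = (0.000107, 0.000045))
  m=-1: (0.302187, 0.265145) × (-0.019739, -0.035254) = (0.003383, -0.015887)  (running Σ = (0.003490, -0.015841))
  m=0: (0.043698, -0.000000) × (1.161702, 0.000000) = (0.050764, 0.000000)  (running Σ = (0.054254, -0.015841))
  m=1: (-0.302187, 0.265145) × (0.019739, -0.035254) = (0.003383, 0.015887)  (running Σ = (0.057637, 0.000045))
  m=2: (-0.021807, 0.166287) × (-0.000362, -0.000590) = (0.000106, -0.000047)  (running Σ = (0.057743, -0.000002))
  m=3: (-0.171307, -0.255960) × (-0.000008, 0.000000) = (0.000001, 0.000002)  (running Σ = (0.057745, 0.000000))
  m=4: (-0.465916, -0.124339) × (-0.000000, 0.000000) = (0.000000, -0.000000)  (running Σ = (0.057745, 0.000000))
  m=5: (-0.319148, 0.157886) × (0.000000, 0.000000) = (-0.000000, -0.000000)  (running Σ = (0.057745, -0.000000))
  m=6: (-0.064394, 0.156128) × (0.000000, -0.000000) = (-0.000000, 0.000000)  (running Σ = (0.057745, -0.000000))
  m=7: (0.017380, 0.050905) × (0.000000, -0.000000) = (0.000000, 0.000000)  (running Σ = (0.057745, -0.000000))
  m=8: (0.009081, 0.005218) × (-0.000000, -0.000000) = (-0.000000, -0.000000)  (running Σ = (0.057745, -0.000000))
Total Σ_m = (0.057745, -0.000000). Multiply by 0.739198: (0.042685, -0.000000). P_8(cos γ) = 0.042685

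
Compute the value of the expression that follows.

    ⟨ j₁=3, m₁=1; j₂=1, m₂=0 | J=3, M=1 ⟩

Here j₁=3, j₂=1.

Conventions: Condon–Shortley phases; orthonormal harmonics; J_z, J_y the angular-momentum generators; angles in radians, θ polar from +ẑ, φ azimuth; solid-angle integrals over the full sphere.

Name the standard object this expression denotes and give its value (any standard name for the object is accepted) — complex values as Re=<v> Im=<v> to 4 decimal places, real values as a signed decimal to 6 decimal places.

Clebsch–Gordan coefficient, +√(1/12) ≈ +0.288675

This is a Clebsch–Gordan (vector-coupling) coefficient.
j₁+j₂−J=1  J+j₁−j₂=5  J−j₁+j₂=1  j₁+j₂+J+1=8
(j₁±m₁, j₂±m₂, J±M) = (4,2,1,1,4,2)
P² = 48
sum k=0..1:
  [0] +1/12 = 1/12
  [1] −1/24 = -1/24
S = 1/24
C² = P²·S² = 1/12 ; C = +0.288675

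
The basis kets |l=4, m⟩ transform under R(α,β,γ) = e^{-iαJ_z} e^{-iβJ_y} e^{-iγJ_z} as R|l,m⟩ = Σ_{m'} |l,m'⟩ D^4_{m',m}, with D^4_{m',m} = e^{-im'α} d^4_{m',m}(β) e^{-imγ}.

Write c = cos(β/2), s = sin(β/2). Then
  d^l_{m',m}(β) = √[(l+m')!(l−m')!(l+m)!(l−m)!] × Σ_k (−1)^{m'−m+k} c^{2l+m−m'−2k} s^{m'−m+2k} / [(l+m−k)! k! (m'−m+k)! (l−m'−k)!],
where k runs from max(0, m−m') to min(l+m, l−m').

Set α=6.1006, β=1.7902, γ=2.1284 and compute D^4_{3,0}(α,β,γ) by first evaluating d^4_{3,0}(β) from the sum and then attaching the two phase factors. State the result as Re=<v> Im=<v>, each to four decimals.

D^4_{3,0}(6.1006,1.7902,2.1284) = e^{-i·3·6.1006}·d^4_{3,0}(1.7902)·e^{-i·0·2.1284}. Compute d first:
Half-angle: c=0.625441, s=0.780272. N=√(5040·1·24·24)=1703.830978
k: max(0,(0)−(3))=0 … min(4+(0),4−(3))=1
  k=0: (−1)^3·1703.8310/(144)·0.6254^5·0.7803^3 = -0.537938
  k=1: (−1)^4·1703.8310/(144)·0.6254^3·0.7803^5 = +0.837243
d^4_{3,0}(1.7902) = -0.537938 +0.837243 = +0.299305
D = (+0.853695+0.520773i)·(+0.299305)·(+1.000000+0.000000i) = +0.255515+0.155870i

Re=0.2555 Im=0.1559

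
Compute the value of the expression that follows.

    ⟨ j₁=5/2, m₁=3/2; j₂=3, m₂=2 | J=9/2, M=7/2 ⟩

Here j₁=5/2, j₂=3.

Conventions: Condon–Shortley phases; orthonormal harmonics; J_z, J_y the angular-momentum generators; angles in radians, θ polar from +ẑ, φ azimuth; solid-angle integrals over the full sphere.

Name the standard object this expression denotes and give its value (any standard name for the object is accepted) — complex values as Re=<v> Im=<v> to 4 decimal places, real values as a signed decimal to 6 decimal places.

Clebsch–Gordan coefficient, −√(1/99) ≈ -0.100504

This is a Clebsch–Gordan (vector-coupling) coefficient.
√[10·1!4!5!/11! · 4!1!5!1!8!1!] = √(921600/11)
  +(−1)^0/∏(0,1,1,5,3,0)! = 1/720  (running 1/720)
  +(−1)^1/∏(1,0,0,4,4,1)! = -1/576  (running -1/2880)
⟨..|..⟩ = √(921600/11)·(-1/2880) = -0.100504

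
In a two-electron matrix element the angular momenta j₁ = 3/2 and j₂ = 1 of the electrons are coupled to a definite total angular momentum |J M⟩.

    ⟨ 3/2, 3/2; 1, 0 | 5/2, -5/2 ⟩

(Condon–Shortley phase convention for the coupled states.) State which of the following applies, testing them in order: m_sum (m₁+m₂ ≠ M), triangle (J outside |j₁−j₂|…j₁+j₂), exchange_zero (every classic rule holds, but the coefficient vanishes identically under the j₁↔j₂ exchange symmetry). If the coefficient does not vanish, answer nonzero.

m_sum

m-sum: m₁+m₂ = 3/2+0 = 3/2, M = -5/2  ✗ ⇒ coefficient is 0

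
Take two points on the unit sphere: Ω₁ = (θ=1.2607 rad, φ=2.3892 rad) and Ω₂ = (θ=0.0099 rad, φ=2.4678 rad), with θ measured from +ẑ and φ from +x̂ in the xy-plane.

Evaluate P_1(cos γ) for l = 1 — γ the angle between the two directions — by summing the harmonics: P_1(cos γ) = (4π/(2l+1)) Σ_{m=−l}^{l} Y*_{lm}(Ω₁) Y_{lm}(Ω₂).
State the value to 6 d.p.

0.314534

Term-by-term m-sum for l=1 (normalisation 4π/3 = 4.188790):
  m=-1: (-0.240200+0.224845i) × (-0.002673-0.002134i) = +0.001122-0.000088i  (running Σ = +0.001122-0.000088i)
  m=0: (+0.149097-0.000000i) × (+0.488579+0.000000i) = +0.072846+0.000000i  (running Σ = +0.073968-0.000088i)
  m=1: (+0.240200+0.224845i) × (+0.002673-0.002134i) = +0.001122+0.000088i  (running Σ = +0.075089+0.000000i)
Accumulated sum +0.075089+0.000000i; after 4π/(2l+1) scaling, +0.314534+0.000000i ⇒ P_1 = 0.314534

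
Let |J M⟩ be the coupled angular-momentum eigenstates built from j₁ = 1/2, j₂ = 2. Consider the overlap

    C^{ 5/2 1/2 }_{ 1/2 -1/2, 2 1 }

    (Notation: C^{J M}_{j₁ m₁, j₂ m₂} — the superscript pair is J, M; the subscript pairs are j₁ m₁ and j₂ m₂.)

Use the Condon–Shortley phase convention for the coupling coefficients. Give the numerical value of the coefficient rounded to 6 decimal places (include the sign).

+0.632456  (= +√(2/5))

triangle: 0!×1!×4!/6! = 24/720
(j±m)!: 0!×1!×3!×1!×3!×2! = 72
prefactor² = (2J+1)×Δ×N² = 72/5
  k=0: +1/(0!×0!×1!×3!×0!×1!) = 1/6
Σ = 1/6  ⇒  CG² = 72/5×(1/6)² = 2/5
CG = +√(2/5) = +0.632456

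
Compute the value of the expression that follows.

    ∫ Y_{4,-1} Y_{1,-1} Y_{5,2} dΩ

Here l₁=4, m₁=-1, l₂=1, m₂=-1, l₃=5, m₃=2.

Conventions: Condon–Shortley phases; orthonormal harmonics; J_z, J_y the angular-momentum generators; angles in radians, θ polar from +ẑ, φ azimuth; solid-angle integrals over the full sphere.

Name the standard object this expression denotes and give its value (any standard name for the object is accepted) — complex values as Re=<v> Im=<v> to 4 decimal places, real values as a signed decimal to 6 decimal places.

Gaunt coefficient, +0.225034

This is a Gaunt coefficient — the integral of a triple product of spherical harmonics over the sphere.
Checks pass: Σm=0; 10 even; l₃=5∈[3,5].
(2·4+1)(2·1+1)(2·5+1) = 297
Δ: 0! 8! 2! / 11! → 1/495
sum: t=0:+1/576 = 1/576
3j²(4 1 5; 0 0 0) = Δ·Π!·Σ² = 5/99  (sign -1)
sum: t=0:+1/1440 = 1/1440
3j²(4 1 5; -1 -1 2) = Δ·Π!·Σ² = 7/165  (sign -1)
combine: 4πI² = 297·5/99·7/165 = 7/11
take √, sign +1: I = 0.22503380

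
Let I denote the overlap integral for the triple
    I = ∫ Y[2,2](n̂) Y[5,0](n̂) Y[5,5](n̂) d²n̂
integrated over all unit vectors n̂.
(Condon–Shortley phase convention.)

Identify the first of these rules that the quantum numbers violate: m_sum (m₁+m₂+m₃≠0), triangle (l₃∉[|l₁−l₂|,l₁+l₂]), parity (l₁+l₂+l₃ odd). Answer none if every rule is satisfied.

m_sum

m₁+m₂+m₃ = 2 + 0 + 5 = 7  ✗
triangle: |2−5|=3 ≤ l₃=5 ≤ 2+5=7
parity: l₁+l₂+l₃ = 12 is even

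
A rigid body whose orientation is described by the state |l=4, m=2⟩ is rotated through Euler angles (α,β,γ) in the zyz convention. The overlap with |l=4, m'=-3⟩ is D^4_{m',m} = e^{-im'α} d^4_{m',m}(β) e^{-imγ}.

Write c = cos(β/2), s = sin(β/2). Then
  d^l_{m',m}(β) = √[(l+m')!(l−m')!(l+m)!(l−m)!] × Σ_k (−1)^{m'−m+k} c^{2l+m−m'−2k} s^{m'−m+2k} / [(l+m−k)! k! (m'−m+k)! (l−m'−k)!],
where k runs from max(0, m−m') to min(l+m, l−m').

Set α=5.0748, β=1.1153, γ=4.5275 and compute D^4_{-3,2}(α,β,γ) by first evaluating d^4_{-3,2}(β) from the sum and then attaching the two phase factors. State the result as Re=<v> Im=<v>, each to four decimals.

Re=0.2461 Im=-0.0281

First d^4_{-3,2}(β=1.1153), then the phase factors e^{-i(-3)α} and e^{-i(2)γ}:
With c≡cos(β/2)=0.848501 and s≡sin(β/2)=0.529194, N=[1·5040·720·2]^{1/2}=2693.993318
k∈{5,6} keeps every argument non-negative
  k=5: (−1)^0·2693.9933/(240)·0.8485^3·0.5292^5 = +0.284587
  k=6: (−1)^1·2693.9933/(720)·0.8485^1·0.5292^7 = -0.036899
d^4_{-3,2}(1.1153) = +0.284587 -0.036899 = +0.247688
Phases: e^{-i·(-3)·5.0748}=-0.885344+0.464937i, e^{-i·(2)·4.5275}=-0.932408-0.361408i ⇒ D=+0.246086-0.028122i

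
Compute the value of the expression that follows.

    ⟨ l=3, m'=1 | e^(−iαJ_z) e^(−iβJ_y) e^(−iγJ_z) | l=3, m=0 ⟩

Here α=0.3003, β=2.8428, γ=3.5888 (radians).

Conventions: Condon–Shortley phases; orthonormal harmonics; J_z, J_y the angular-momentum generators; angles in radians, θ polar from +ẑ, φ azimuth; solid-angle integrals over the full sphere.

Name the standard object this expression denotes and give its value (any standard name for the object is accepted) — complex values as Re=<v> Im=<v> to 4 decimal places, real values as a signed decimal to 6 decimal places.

Wigner D-matrix element, Re=-0.4343 Im=0.1345

This is a Wigner D-matrix element — the rotation-matrix element ⟨l m'| R(α,β,γ) |l m⟩ in the angular-momentum basis.
First d^3_{1,0}(β=2.8428), then the phase factors e^{-i(1)α} and e^{-i(0)γ}:
c=cos(2.842800/2)=0.148841, s=sin(2.842800/2)=0.988861; N=√[24·2·6·6]=41.569219
Admissible k: 0..2 (factorial args all ≥0)
  k=0: (−1)^1·41.5692/(12)·0.1488^5·0.9889^1 = -0.000250
  k=1: (−1)^2·41.5692/(4)·0.1488^3·0.9889^3 = +0.033135
  k=2: (−1)^3·41.5692/(12)·0.1488^1·0.9889^5 = -0.487518
d^3_{1,0}(2.8428) = -0.000250 +0.033135 -0.487518 = -0.454633
Attach z-rotation phases: D = e^{-i(1)(0.3003)}·(-0.454633)·e^{-i(0)(3.5888)} = -0.434287+0.134483i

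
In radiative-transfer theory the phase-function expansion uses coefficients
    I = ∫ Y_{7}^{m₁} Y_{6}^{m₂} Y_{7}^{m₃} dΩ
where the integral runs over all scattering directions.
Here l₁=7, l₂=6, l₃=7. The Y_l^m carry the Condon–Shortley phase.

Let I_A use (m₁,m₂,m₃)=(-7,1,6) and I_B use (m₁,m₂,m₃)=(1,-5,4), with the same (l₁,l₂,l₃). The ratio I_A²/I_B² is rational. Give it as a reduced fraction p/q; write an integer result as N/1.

l's match ⇒ only the (l;m) 3-j factors differ between A and B.
A: triangle coeff Δ(7,6,7) = 1/2444321880; Σ_t [6,6]: t=6:+1/3483648000 = 1/3483648000; (3j)²=143/12920 [(7 6 7; -7 1 6)], sign=-1
B: triangle coeff Δ(7,6,7) = 1/2444321880; Σ_t [0,1]: t=0:+1/124416000 t=1:−1/62208000 = -1/124416000; (3j)²=154/20995 [(7 6 7; 1 -5 4)], sign=+1
I_A²/I_B² = (143/12920)/(154/20995) = 169/112

169/112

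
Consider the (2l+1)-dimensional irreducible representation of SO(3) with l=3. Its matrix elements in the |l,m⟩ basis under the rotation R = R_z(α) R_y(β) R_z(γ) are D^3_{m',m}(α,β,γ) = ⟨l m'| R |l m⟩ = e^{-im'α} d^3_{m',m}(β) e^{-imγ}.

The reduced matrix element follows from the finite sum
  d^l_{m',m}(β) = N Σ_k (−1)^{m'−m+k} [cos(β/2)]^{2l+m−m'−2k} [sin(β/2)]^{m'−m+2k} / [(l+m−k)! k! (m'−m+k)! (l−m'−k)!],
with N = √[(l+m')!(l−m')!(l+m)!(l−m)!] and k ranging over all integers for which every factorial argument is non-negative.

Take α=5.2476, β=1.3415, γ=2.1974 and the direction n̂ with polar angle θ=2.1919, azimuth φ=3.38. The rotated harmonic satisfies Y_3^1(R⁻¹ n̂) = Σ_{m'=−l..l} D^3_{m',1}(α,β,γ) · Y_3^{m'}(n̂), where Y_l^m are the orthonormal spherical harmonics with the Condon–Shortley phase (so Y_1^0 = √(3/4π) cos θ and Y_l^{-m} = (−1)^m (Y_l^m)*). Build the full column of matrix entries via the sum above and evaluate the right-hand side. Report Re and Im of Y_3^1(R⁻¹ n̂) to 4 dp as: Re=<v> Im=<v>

Re=-0.1016 Im=0.0045

Need the full column D^3_{m',1} for m'=−3..3 at α=5.2476, β=1.3415, γ=2.1974.
cos(β/2)=0.783356, sin(β/2)=0.621574
d^3_{-3,1}: single k=4 term ⇒ +0.354760;  D = +0.197895+0.294435i
d^3_{-2,1}: k∈[3..4] ⇒ +0.730104 -0.229838 = +0.500266;  D = -0.214810+0.451800i
d^3_{-1,1}: k∈[2..4] ⇒ +0.872916 -0.732788 +0.057671 = +0.197799;  D = -0.196973+0.018052i
d^3_{0,1}: k∈[1..3] ⇒ +0.635153 -1.199684 +0.251775 = -0.312756;  D = +0.183399+0.253340i
d^3_{1,1}: k∈[0..2] ⇒ +0.231076 -1.163888 +0.549591 = -0.383221;  D = -0.152398+0.351616i
d^3_{2,1}: k∈[0..1] ⇒ -0.579813 +0.730104 = +0.150292;  D = +0.149096-0.018921i
d^3_{3,1}: single k=0 term ⇒ +0.563465;  D = +0.346111+0.444635i
Y_3^{m'}(θ=2.1919,φ=3.38) and Σ D·Y over m':
  (+0.1979+0.2944i)·(-0.1694+0.1472i)  (-0.2148+0.4518i)·(-0.3495+0.1805i)  (-0.1970+0.0181i)·(-0.1770+0.0430i)  (+0.1834+0.2533i)·(+0.2838+0.0000i)  (-0.1524+0.3516i)·(+0.1770+0.0430i)  (+0.1491-0.0189i)·(-0.3495-0.1805i)  (+0.3461+0.4446i)·(+0.1694+0.1472i)
Y_3^1(R⁻¹ n̂) = -0.101628+0.004453i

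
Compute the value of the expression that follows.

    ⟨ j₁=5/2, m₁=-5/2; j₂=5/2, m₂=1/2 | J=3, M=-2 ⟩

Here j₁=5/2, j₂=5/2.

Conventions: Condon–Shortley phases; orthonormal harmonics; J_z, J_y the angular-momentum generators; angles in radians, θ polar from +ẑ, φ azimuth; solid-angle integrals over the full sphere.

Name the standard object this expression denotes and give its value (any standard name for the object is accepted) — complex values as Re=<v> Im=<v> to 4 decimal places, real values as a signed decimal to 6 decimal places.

Clebsch–Gordan coefficient, +√(5/12) ≈ +0.645497

This is a Clebsch–Gordan (vector-coupling) coefficient.
triangle: 2!×3!×3!/9! = 72/362880
(j±m)!: 0!×5!×3!×2!×1!×5! = 172800
prefactor² = (2J+1)×Δ×N² = 240
  k=2: +1/(2!×0!×3!×1!×0!×2!) = 1/24
Σ = 1/24  ⇒  CG² = 240×(1/24)² = 5/12
CG = +√(5/12) = +0.645497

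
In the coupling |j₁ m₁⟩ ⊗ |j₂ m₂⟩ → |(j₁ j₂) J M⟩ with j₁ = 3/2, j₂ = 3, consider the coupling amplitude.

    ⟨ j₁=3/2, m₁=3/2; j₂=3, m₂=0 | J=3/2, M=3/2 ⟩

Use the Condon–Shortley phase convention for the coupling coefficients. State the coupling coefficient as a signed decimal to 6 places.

+√(1/35) = +0.169031

√[4·3!0!3!/7! · 3!0!3!3!3!0!] = √(1296/35)
  +(−1)^0/∏(0,3,0,3,0,0)! = 1/36  (running 1/36)
⟨..|..⟩ = √(1296/35)·(1/36) = +0.169031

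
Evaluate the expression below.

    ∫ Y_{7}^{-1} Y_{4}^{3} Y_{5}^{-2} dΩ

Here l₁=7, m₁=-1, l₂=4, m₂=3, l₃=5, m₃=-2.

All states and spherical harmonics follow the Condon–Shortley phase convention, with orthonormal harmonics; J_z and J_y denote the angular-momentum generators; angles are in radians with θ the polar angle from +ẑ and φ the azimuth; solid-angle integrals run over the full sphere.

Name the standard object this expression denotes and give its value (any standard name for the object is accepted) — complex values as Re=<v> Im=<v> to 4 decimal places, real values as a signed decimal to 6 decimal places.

Gaunt coefficient, +0.159382

This is a Gaunt coefficient — the integral of a triple product of spherical harmonics over the sphere.
Rules hold: Σm=0, L=16 even, 3≤5≤11.
N = 15·9·11 = 1485
Δ = 6!·8!·2!/17! = 1/6126120
Racah Σ t=2..4: t=2:+1/69120 t=3:−1/20736 t=4:+1/69120 = -1/51840
⇒ 3j(7 4 5; 0 0 0)² = 280/21879, sgn +1
Racah Σ t=5..6: t=5:−1/172800 t=6:+1/1036800 = -1/207360
⇒ 3j(7 4 5; -1 3 -2)² = 245/14586, sgn +1
4πI² = N·(3j₀)²·(3jₘ)² = 171500/537251
I = +1·√(0.319218/4π) = 0.15938172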